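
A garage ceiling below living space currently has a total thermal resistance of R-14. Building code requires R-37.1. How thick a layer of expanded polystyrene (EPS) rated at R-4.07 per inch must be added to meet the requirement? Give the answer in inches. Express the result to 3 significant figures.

5.68 in

ΔR = 37.1 − 14 = 23.1 ft²·°F·h/BTU
L = ΔR / (R/in) = 23.1/4.07 = 5.676 in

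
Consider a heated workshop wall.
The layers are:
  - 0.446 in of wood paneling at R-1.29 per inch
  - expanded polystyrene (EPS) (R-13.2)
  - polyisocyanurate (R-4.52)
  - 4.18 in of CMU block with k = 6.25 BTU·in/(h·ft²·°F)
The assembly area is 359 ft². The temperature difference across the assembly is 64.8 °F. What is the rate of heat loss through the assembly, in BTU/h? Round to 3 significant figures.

0.446 × 1.29 = 0.5753
4.18/6.25 = 0.6688
R_total = 0.5753 + 13.2 + 4.52 + 0.6688 = 18.96 ft²·°F·h/BTU
Q = A·ΔT/R = 359 × 64.8 / 18.96 = 1227 BTU/h

1230 BTU/h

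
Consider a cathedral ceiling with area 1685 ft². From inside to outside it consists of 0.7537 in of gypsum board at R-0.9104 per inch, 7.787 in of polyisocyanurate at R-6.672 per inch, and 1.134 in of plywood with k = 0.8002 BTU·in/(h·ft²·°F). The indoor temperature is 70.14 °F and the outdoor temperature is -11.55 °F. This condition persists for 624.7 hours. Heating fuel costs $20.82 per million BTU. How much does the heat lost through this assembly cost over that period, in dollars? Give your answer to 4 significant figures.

33.12 dollars

0.7537 × 0.9104 = 0.68617
7.787 × 6.672 = 51.955
1.134/0.8002 = 1.4171
R_total = 0.68617 + 51.955 + 1.4171 = 54.058 ft²·°F·h/BTU
Q = 1685 × (70.14 − (-11.55)) / 54.058 = 2546.3 BTU/h
E = 2546.3 × 624.7 = 1590700 BTU
Cost = 1590700/10⁶ × 20.82 = $33.118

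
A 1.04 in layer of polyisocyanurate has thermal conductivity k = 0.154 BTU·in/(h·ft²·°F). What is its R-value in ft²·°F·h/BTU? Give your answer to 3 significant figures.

6.75 ft²·°F·h/BTU

R = L/k = 1.04/0.154 = 6.753 ft²·°F·h/BTU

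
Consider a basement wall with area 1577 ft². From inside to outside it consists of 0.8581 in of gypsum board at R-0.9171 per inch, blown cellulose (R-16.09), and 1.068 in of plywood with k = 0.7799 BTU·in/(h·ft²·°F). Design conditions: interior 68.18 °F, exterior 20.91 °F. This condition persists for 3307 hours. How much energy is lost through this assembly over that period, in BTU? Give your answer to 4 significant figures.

13510000 BTU

0.8581 × 0.9171 = 0.78696
1.068/0.7799 = 1.3694
R_total = 0.78696 + 16.09 + 1.3694 = 18.246 ft²·°F·h/BTU
Q = 1577 × (68.18 − 20.91) / 18.246 = 4085.5 BTU/h
E = 4085.5 × 3307 = 13511000 BTU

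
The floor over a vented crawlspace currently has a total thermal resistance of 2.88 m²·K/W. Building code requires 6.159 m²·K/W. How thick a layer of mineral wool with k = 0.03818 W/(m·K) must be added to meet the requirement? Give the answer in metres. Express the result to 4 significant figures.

ΔR = 6.159 − 2.88 = 3.279 m²·K/W
L = ΔR × k = 3.279 × 0.03818 = 0.12519 m

0.1252 m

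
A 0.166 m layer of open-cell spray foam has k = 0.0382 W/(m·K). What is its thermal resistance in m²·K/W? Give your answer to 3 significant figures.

4.35 m²·K/W

R = L/k = 0.166/0.0382 = 4.346 m²·K/W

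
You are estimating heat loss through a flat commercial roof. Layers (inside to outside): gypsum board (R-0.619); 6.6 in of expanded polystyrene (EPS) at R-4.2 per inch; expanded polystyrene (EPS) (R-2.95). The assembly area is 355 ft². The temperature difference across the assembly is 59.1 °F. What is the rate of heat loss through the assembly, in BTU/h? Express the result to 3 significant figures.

671 BTU/h

6.6 × 4.2 = 27.72
R_total = 0.619 + 27.72 + 2.95 = 31.29 ft²·°F·h/BTU
Q = A·ΔT/R = 355 × 59.1 / 31.29 = 670.5 BTU/h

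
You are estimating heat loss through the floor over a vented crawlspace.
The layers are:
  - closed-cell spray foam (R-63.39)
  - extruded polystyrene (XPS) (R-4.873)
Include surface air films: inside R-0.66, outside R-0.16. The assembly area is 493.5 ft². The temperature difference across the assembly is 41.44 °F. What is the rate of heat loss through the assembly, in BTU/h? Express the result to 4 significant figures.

296.0 BTU/h

R_total = 0.66 + 63.39 + 4.873 + 0.16 = 69.083 ft²·°F·h/BTU
Q = A·ΔT/R = 493.5 × 41.44 / 69.083 = 296.03 BTU/h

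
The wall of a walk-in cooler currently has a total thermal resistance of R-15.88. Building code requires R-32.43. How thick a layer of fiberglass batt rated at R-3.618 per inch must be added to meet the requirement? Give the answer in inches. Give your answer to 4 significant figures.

4.574 in

ΔR = 32.43 − 15.88 = 16.55 ft²·°F·h/BTU
L = ΔR / (R/in) = 16.55/3.618 = 4.5744 in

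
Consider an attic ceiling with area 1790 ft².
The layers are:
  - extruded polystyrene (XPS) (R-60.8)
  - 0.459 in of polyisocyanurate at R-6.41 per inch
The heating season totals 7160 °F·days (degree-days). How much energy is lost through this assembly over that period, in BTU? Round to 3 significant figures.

4830000 BTU

0.459 × 6.41 = 2.942
R_total = 60.8 + 2.942 = 63.74 ft²·°F·h/BTU
E = A × HDD × 24 / R = 1790 × 7160 × 24 / 63.74 = 4826000 BTU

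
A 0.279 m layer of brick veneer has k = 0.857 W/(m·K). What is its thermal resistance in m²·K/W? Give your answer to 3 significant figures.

R = L/k = 0.279/0.857 = 0.3256 m²·K/W

0.326 m²·K/W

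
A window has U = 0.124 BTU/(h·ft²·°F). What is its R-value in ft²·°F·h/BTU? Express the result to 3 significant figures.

R = 1/U = 1/0.124 = 8.065

8.06 ft²·°F·h/BTU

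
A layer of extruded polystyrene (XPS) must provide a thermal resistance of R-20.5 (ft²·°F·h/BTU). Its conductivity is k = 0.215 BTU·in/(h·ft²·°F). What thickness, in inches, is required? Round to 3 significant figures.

4.41 in

L = R × k = 20.5 × 0.215 = 4.407 in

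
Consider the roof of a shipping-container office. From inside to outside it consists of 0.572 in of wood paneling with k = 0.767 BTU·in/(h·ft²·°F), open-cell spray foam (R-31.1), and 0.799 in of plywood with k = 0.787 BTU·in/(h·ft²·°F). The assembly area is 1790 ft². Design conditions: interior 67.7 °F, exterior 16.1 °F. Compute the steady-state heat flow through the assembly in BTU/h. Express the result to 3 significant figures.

0.572/0.767 = 0.7458
0.799/0.787 = 1.015
R_total = 0.7458 + 31.1 + 1.015 = 32.86 ft²·°F·h/BTU
Q = A·ΔT/R = 1790 × (67.7 − 16.1) / 32.86 = 2811 BTU/h

2810 BTU/h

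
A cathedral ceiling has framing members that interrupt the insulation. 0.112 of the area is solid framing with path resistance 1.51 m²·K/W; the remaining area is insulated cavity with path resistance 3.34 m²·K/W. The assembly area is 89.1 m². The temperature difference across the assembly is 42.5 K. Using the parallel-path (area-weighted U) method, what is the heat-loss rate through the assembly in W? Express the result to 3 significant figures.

1290 W

U_eff = 0.888/3.34 + 0.112/1.51 = 0.2659 + 0.07417 = 0.34
R_eff = 1/U_eff = 2.941 m²·K/W
Q = 89.1 × 42.5 / 2.941 = 1288 W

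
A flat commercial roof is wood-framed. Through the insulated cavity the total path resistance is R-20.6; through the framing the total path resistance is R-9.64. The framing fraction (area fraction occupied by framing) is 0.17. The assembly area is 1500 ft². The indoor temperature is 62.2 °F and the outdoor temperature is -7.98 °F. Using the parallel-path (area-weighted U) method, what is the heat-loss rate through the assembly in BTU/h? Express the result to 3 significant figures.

U_eff = 0.83/20.6 + 0.17/9.64 = 0.04029 + 0.01763 = 0.05793
R_eff = 1/U_eff = 17.26 ft²·°F·h/BTU
Q = 1500 × (62.2 − (-7.98)) / 17.26 = 6098 BTU/h

6100 BTU/h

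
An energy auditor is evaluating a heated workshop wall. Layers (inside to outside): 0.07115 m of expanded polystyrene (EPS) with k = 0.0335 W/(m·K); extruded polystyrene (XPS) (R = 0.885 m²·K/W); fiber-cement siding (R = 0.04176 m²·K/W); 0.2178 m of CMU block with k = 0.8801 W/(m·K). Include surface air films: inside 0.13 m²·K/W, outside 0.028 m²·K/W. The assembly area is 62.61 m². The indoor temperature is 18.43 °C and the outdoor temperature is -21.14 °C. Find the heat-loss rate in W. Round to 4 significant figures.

0.07115/0.0335 = 2.1239
0.2178/0.8801 = 0.24747
R_total = 0.13 + 2.1239 + 0.885 + 0.04176 + 0.24747 + 0.028 = 3.4561 m²·K/W
Q = A·ΔT/R = 62.61 × (18.43 − (-21.14)) / 3.4561 = 716.84 W

716.8 W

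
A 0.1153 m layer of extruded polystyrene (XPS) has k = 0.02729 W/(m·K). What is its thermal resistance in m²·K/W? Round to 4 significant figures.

R = L/k = 0.1153/0.02729 = 4.225 m²·K/W

4.225 m²·K/W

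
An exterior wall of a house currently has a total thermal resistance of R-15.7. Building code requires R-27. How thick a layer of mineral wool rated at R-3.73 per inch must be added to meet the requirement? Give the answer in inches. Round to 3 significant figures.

3.03 in

ΔR = 27 − 15.7 = 11.3 ft²·°F·h/BTU
L = ΔR / (R/in) = 11.3/3.73 = 3.029 in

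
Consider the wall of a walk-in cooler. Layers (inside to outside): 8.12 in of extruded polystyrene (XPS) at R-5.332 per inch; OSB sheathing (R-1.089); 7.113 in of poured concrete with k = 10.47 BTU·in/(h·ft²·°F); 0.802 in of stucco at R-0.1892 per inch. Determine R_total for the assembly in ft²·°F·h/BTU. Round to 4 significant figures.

45.22 ft²·°F·h/BTU

8.12 × 5.332 = 43.296
7.113/10.47 = 0.67937
0.802 × 0.1892 = 0.15174
R_total = 43.296 + 1.089 + 0.67937 + 0.15174 = 45.216 ft²·°F·h/BTU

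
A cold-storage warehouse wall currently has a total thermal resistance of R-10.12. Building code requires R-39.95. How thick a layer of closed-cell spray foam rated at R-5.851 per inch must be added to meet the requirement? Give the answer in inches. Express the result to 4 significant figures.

5.098 in

ΔR = 39.95 − 10.12 = 29.83 ft²·°F·h/BTU
L = ΔR / (R/in) = 29.83/5.851 = 5.0983 in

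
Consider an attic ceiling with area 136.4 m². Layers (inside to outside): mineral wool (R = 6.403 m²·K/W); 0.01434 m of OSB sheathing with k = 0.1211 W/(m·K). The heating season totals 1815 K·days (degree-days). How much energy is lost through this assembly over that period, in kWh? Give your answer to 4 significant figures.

0.01434/0.1211 = 0.11841
R_total = 6.403 + 0.11841 = 6.5214 m²·K/W
E = A × HDD × 24 / R / 1000 = 136.4 × 1815 × 24 / 6.5214 / 1000 = 911.09 kWh

911.1 kWh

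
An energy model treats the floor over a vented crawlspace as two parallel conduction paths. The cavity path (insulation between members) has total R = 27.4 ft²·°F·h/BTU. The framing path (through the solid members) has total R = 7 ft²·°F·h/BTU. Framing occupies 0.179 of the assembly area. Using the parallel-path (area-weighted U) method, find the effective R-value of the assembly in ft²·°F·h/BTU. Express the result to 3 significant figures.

18.0 ft²·°F·h/BTU

U_eff = 0.821/27.4 + 0.179/7 = 0.02996 + 0.02557 = 0.05553
R_eff = 1/U_eff = 18.01 ft²·°F·h/BTU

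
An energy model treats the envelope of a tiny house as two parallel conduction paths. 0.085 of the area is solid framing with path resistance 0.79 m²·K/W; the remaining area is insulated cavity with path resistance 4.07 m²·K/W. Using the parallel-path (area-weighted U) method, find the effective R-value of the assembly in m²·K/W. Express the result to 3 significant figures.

3.01 m²·K/W

U_eff = 0.915/4.07 + 0.085/0.79 = 0.2248 + 0.1076 = 0.3324
R_eff = 1/U_eff = 3.008 m²·K/W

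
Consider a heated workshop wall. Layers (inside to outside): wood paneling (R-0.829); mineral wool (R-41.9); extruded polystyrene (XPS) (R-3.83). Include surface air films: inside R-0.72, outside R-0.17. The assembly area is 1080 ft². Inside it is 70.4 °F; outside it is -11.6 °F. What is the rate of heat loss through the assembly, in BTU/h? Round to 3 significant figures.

R_total = 0.72 + 0.829 + 41.9 + 3.83 + 0.17 = 47.45 ft²·°F·h/BTU
Q = A·ΔT/R = 1080 × (70.4 − (-11.6)) / 47.45 = 1866 BTU/h

1870 BTU/h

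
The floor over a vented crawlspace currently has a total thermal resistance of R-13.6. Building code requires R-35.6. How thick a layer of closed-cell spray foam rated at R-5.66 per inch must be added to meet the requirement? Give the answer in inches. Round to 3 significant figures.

ΔR = 35.6 − 13.6 = 22 ft²·°F·h/BTU
L = ΔR / (R/in) = 22/5.66 = 3.887 in

3.89 in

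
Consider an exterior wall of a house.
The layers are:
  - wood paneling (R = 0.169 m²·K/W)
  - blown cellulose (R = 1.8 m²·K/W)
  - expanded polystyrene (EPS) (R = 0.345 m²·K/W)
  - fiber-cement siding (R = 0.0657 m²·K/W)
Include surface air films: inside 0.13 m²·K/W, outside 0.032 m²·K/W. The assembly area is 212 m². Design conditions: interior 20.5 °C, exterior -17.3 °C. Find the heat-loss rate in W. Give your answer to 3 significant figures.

3150 W

R_total = 0.13 + 0.169 + 1.8 + 0.345 + 0.0657 + 0.032 = 2.542 m²·K/W
Q = A·ΔT/R = 212 × (20.5 − (-17.3)) / 2.542 = 3153 W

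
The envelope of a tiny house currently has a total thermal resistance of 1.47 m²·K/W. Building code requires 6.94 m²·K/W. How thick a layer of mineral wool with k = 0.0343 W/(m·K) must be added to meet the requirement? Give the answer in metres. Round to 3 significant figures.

0.188 m

ΔR = 6.94 − 1.47 = 5.47 m²·K/W
L = ΔR × k = 5.47 × 0.0343 = 0.1876 m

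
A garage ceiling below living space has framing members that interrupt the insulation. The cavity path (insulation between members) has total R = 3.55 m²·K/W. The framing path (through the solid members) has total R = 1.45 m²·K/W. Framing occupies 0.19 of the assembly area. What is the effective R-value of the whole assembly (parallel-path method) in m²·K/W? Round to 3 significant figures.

2.78 m²·K/W

U_eff = 0.81/3.55 + 0.19/1.45 = 0.2282 + 0.131 = 0.3592
R_eff = 1/U_eff = 2.784 m²·K/W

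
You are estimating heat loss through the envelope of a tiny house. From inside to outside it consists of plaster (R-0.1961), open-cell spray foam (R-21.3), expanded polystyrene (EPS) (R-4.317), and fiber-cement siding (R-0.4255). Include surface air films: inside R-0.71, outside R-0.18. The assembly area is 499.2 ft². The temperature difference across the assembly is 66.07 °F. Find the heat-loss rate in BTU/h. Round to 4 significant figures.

1216 BTU/h

R_total = 0.71 + 0.1961 + 21.3 + 4.317 + 0.4255 + 0.18 = 27.129 ft²·°F·h/BTU
Q = A·ΔT/R = 499.2 × 66.07 / 27.129 = 1215.8 BTU/h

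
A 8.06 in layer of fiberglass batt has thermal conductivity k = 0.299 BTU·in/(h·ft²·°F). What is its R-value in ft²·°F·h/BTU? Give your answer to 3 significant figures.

R = L/k = 8.06/0.299 = 26.96 ft²·°F·h/BTU

27.0 ft²·°F·h/BTU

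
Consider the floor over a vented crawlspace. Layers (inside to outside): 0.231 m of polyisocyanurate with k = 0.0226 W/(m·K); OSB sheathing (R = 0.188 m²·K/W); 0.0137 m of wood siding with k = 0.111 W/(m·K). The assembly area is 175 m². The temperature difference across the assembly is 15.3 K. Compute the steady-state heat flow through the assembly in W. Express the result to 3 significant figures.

254 W

0.231/0.0226 = 10.22
0.0137/0.111 = 0.1234
R_total = 10.22 + 0.188 + 0.1234 = 10.53 m²·K/W
Q = A·ΔT/R = 175 × 15.3 / 10.53 = 254.2 W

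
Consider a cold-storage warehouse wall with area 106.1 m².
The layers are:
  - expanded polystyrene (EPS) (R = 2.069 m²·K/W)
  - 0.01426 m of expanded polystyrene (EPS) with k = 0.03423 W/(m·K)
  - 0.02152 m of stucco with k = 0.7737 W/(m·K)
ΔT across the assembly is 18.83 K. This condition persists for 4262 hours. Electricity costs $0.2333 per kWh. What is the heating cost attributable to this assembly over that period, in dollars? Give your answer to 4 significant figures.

790.4 dollars

0.01426/0.03423 = 0.41659
0.02152/0.7737 = 0.027814
R_total = 2.069 + 0.41659 + 0.027814 = 2.5134 m²·K/W
Q = 106.1 × 18.83 / 2.5134 = 794.88 W
E = 794.88 W × 4262 h / 1000 = 3387.8 kWh
Cost = 3387.8 × 0.2333 = $790.37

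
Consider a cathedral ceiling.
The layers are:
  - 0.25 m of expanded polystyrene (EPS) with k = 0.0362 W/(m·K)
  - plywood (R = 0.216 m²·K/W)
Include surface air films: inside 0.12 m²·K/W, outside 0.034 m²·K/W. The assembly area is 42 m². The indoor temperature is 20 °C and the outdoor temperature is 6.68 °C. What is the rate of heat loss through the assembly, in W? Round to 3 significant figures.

0.25/0.0362 = 6.906
R_total = 0.12 + 6.906 + 0.216 + 0.034 = 7.276 m²·K/W
Q = A·ΔT/R = 42 × (20 − 6.68) / 7.276 = 76.89 W

76.9 W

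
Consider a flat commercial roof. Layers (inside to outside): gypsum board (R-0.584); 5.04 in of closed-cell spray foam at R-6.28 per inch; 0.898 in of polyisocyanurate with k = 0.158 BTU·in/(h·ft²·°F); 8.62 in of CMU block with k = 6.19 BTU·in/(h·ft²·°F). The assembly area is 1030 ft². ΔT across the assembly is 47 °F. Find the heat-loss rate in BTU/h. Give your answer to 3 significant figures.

1230 BTU/h

5.04 × 6.28 = 31.65
0.898/0.158 = 5.684
8.62/6.19 = 1.393
R_total = 0.584 + 31.65 + 5.684 + 1.393 = 39.31 ft²·°F·h/BTU
Q = A·ΔT/R = 1030 × 47 / 39.31 = 1231 BTU/h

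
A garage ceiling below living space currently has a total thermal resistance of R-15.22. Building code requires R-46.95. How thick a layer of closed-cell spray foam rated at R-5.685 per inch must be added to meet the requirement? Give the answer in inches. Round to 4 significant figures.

ΔR = 46.95 − 15.22 = 31.73 ft²·°F·h/BTU
L = ΔR / (R/in) = 31.73/5.685 = 5.5814 in

5.581 in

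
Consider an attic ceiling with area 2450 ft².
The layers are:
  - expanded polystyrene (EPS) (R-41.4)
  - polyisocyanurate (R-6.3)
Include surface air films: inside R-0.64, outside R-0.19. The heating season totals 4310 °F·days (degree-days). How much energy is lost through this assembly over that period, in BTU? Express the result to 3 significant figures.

R_total = 0.64 + 41.4 + 6.3 + 0.19 = 48.53 ft²·°F·h/BTU
E = A × HDD × 24 / R = 2450 × 4310 × 24 / 48.53 = 5222000 BTU

5220000 BTU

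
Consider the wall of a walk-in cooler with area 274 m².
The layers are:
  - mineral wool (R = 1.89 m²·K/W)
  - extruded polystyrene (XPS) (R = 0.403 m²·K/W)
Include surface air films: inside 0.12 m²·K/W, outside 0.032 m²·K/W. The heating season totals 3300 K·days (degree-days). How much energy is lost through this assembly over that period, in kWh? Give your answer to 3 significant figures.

R_total = 0.12 + 1.89 + 0.403 + 0.032 = 2.445 m²·K/W
E = A × HDD × 24 / R / 1000 = 274 × 3300 × 24 / 2.445 / 1000 = 8876 kWh

8880 kWh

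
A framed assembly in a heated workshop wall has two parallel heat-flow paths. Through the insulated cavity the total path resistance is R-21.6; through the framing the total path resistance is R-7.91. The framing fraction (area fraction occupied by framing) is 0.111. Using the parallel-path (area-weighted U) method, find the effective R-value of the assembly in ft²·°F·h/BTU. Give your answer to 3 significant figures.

U_eff = 0.889/21.6 + 0.111/7.91 = 0.04116 + 0.01403 = 0.05519
R_eff = 1/U_eff = 18.12 ft²·°F·h/BTU

18.1 ft²·°F·h/BTU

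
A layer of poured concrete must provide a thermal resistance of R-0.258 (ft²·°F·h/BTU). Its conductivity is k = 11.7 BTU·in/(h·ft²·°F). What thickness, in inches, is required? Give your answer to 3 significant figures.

L = R × k = 0.258 × 11.7 = 3.019 in

3.02 in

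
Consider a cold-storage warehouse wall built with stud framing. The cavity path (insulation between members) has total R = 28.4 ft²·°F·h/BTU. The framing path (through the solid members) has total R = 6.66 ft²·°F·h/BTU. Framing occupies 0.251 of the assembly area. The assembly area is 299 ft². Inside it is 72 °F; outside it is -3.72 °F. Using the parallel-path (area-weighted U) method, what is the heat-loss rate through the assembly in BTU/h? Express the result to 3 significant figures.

U_eff = 0.749/28.4 + 0.251/6.66 = 0.02637 + 0.03769 = 0.06406
R_eff = 1/U_eff = 15.61 ft²·°F·h/BTU
Q = 299 × (72 − (-3.72)) / 15.61 = 1450 BTU/h

1450 BTU/h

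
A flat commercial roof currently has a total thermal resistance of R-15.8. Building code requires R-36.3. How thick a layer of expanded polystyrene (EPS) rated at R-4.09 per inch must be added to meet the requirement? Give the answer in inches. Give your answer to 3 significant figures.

ΔR = 36.3 − 15.8 = 20.5 ft²·°F·h/BTU
L = ΔR / (R/in) = 20.5/4.09 = 5.012 in

5.01 in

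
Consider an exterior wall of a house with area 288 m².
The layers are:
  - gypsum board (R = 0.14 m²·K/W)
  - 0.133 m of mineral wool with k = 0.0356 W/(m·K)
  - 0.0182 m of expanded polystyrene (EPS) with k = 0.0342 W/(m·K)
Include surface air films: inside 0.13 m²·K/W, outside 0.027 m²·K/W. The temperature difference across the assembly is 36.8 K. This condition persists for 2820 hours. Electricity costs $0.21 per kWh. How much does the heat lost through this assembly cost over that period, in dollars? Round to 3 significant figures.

0.133/0.0356 = 3.736
0.0182/0.0342 = 0.5322
R_total = 0.13 + 0.14 + 3.736 + 0.5322 + 0.027 = 4.565 m²·K/W
Q = 288 × 36.8 / 4.565 = 2322 W
E = 2322 W × 2820 h / 1000 = 6547 kWh
Cost = 6547 × 0.21 = $1375

1370 dollars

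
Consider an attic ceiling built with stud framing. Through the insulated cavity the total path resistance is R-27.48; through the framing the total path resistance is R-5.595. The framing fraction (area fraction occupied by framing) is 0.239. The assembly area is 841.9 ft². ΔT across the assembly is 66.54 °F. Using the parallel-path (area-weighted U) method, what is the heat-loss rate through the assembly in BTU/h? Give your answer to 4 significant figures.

3944 BTU/h

U_eff = 0.761/27.48 + 0.239/5.595 = 0.027693 + 0.042717 = 0.07041
R_eff = 1/U_eff = 14.203 ft²·°F·h/BTU
Q = 841.9 × 66.54 / 14.203 = 3944.3 BTU/h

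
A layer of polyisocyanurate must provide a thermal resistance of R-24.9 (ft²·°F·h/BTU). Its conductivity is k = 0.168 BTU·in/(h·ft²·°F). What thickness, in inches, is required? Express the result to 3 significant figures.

L = R × k = 24.9 × 0.168 = 4.183 in

4.18 in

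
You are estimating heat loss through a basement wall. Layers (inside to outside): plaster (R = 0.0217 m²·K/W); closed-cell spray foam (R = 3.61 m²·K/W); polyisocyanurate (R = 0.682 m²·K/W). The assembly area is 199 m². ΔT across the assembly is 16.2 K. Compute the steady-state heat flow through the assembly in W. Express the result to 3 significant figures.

747 W

R_total = 0.0217 + 3.61 + 0.682 = 4.314 m²·K/W
Q = A·ΔT/R = 199 × 16.2 / 4.314 = 747.3 W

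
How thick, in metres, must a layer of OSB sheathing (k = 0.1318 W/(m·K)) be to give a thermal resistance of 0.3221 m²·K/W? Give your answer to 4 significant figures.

L = R·k = 0.3221 × 0.1318 = 0.042453 m

0.04245 m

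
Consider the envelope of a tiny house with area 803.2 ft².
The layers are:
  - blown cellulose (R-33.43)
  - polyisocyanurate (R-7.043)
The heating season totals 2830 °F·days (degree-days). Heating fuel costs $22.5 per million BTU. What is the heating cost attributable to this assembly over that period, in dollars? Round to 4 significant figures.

30.33 dollars

R_total = 33.43 + 7.043 = 40.473 ft²·°F·h/BTU
E = A × HDD × 24 / R = 803.2 × 2830 × 24 / 40.473 = 1347900 BTU
Cost = 1347900/10⁶ × 22.5 = $30.328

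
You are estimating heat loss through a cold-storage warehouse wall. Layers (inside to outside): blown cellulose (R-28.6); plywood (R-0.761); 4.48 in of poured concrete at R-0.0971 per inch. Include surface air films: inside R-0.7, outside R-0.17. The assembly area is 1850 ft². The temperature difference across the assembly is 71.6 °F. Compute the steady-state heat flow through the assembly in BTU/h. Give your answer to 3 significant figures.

4.48 × 0.0971 = 0.435
R_total = 0.7 + 28.6 + 0.761 + 0.435 + 0.17 = 30.67 ft²·°F·h/BTU
Q = A·ΔT/R = 1850 × 71.6 / 30.67 = 4319 BTU/h

4320 BTU/h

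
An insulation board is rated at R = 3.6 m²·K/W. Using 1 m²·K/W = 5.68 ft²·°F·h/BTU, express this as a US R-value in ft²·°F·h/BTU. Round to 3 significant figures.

20.4 ft²·°F·h/BTU

R_US = 3.6 × 5.68 = 20.45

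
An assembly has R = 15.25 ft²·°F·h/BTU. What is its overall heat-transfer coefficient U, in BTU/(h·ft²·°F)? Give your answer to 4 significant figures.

U = 1/R = 1/15.25 = 0.065574

0.06557 BTU/(h·ft²·°F)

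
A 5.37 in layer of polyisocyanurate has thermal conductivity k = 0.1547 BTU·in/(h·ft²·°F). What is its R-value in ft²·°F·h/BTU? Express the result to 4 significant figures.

R = L/k = 5.37/0.1547 = 34.712 ft²·°F·h/BTU

34.71 ft²·°F·h/BTU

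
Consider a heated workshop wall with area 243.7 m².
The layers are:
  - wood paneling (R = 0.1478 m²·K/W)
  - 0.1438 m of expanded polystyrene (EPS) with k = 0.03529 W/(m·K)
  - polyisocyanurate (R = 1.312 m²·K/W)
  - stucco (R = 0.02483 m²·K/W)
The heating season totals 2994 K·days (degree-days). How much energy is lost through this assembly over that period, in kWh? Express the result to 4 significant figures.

3150 kWh

0.1438/0.03529 = 4.0748
R_total = 0.1478 + 4.0748 + 1.312 + 0.02483 = 5.5594 m²·K/W
E = A × HDD × 24 / R / 1000 = 243.7 × 2994 × 24 / 5.5594 / 1000 = 3149.8 kWh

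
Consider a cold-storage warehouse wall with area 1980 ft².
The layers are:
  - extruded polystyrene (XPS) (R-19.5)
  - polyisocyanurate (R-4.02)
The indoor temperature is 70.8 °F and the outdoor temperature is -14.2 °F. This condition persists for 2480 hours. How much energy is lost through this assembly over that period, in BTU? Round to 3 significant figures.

17700000 BTU

R_total = 19.5 + 4.02 = 23.52 ft²·°F·h/BTU
Q = 1980 × (70.8 − (-14.2)) / 23.52 = 7156 BTU/h
E = 7156 × 2480 = 17750000 BTU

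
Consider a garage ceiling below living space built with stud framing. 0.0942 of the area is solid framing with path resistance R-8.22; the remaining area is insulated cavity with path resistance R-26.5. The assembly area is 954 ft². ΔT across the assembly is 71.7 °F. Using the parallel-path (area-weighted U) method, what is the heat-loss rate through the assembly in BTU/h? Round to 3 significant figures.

U_eff = 0.9058/26.5 + 0.0942/8.22 = 0.03418 + 0.01146 = 0.04564
R_eff = 1/U_eff = 21.91 ft²·°F·h/BTU
Q = 954 × 71.7 / 21.91 = 3122 BTU/h

3120 BTU/h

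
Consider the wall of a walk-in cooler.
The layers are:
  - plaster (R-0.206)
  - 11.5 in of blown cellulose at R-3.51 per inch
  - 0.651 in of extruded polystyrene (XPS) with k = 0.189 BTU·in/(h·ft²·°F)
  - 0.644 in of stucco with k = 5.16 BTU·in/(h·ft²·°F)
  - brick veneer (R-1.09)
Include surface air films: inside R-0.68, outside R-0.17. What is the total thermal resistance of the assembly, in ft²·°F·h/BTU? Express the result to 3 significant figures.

46.1 ft²·°F·h/BTU

11.5 × 3.51 = 40.36
0.651/0.189 = 3.444
0.644/5.16 = 0.1248
R_total = 0.68 + 0.206 + 40.36 + 3.444 + 0.1248 + 1.09 + 0.17 = 46.08 ft²·°F·h/BTU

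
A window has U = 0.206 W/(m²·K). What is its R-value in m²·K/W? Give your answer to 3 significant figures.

R = 1/U = 1/0.206 = 4.854

4.85 m²·K/W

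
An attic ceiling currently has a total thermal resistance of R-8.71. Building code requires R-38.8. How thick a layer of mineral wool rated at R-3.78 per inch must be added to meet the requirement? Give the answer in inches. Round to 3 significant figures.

ΔR = 38.8 − 8.71 = 30.09 ft²·°F·h/BTU
L = ΔR / (R/in) = 30.09/3.78 = 7.96 in

7.96 in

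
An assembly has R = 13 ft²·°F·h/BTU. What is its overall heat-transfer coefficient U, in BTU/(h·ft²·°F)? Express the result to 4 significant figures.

U = 1/R = 1/13 = 0.076923

0.07692 BTU/(h·ft²·°F)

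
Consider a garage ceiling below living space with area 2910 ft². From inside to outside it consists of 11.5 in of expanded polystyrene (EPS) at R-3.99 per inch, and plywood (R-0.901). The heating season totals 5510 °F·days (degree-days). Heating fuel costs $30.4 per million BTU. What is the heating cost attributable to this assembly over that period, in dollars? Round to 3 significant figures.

250 dollars

11.5 × 3.99 = 45.89
R_total = 45.89 + 0.901 = 46.79 ft²·°F·h/BTU
E = A × HDD × 24 / R = 2910 × 5510 × 24 / 46.79 = 8225000 BTU
Cost = 8225000/10⁶ × 30.4 = $250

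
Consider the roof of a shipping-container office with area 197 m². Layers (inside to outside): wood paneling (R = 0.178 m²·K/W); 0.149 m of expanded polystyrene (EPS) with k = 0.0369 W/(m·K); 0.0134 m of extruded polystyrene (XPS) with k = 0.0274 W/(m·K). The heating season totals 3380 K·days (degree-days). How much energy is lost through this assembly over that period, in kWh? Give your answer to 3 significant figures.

0.149/0.0369 = 4.038
0.0134/0.0274 = 0.4891
R_total = 0.178 + 4.038 + 0.4891 = 4.705 m²·K/W
E = A × HDD × 24 / R / 1000 = 197 × 3380 × 24 / 4.705 / 1000 = 3397 kWh

3400 kWh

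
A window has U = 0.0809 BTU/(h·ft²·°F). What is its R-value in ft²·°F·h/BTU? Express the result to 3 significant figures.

R = 1/U = 1/0.0809 = 12.36

12.4 ft²·°F·h/BTU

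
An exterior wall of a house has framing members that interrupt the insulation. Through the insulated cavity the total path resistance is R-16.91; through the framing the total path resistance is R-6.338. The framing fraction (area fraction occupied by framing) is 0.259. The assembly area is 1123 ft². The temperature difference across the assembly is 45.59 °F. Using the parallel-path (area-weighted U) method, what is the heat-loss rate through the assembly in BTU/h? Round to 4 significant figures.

4336 BTU/h

U_eff = 0.741/16.91 + 0.259/6.338 = 0.04382 + 0.040865 = 0.084685
R_eff = 1/U_eff = 11.808 ft²·°F·h/BTU
Q = 1123 × 45.59 / 11.808 = 4335.7 BTU/h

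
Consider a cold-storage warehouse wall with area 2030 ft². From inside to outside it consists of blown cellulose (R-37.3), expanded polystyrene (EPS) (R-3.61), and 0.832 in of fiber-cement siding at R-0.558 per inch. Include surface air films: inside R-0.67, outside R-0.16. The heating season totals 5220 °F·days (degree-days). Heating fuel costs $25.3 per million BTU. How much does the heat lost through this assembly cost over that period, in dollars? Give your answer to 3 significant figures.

152 dollars

0.832 × 0.558 = 0.4643
R_total = 0.67 + 37.3 + 3.61 + 0.4643 + 0.16 = 42.2 ft²·°F·h/BTU
E = A × HDD × 24 / R = 2030 × 5220 × 24 / 42.2 = 6026000 BTU
Cost = 6026000/10⁶ × 25.3 = $152.5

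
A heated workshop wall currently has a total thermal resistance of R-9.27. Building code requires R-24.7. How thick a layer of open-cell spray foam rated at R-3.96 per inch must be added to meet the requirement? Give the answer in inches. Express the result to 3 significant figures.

3.90 in

ΔR = 24.7 − 9.27 = 15.43 ft²·°F·h/BTU
L = ΔR / (R/in) = 15.43/3.96 = 3.896 in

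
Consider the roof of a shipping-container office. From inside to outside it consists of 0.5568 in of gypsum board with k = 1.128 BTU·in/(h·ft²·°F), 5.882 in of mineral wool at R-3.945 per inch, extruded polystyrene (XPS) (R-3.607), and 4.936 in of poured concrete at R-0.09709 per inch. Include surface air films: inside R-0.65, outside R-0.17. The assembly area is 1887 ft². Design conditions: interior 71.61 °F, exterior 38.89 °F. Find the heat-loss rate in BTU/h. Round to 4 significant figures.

2159 BTU/h

0.5568/1.128 = 0.49362
5.882 × 3.945 = 23.204
4.936 × 0.09709 = 0.47924
R_total = 0.65 + 0.49362 + 23.204 + 3.607 + 0.47924 + 0.17 = 28.604 ft²·°F·h/BTU
Q = A·ΔT/R = 1887 × (71.61 − 38.89) / 28.604 = 2158.5 BTU/h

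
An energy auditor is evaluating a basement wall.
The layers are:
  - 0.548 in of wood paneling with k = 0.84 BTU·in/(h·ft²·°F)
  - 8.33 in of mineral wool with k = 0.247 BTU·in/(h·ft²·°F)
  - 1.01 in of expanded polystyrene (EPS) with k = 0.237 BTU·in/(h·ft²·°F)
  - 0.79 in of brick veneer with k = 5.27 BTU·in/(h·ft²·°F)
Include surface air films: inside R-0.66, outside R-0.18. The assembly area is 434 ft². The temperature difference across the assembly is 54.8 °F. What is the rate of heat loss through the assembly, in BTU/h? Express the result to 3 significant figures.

600 BTU/h

0.548/0.84 = 0.6524
8.33/0.247 = 33.72
1.01/0.237 = 4.262
0.79/5.27 = 0.1499
R_total = 0.66 + 0.6524 + 33.72 + 4.262 + 0.1499 + 0.18 = 39.63 ft²·°F·h/BTU
Q = A·ΔT/R = 434 × 54.8 / 39.63 = 600.2 BTU/h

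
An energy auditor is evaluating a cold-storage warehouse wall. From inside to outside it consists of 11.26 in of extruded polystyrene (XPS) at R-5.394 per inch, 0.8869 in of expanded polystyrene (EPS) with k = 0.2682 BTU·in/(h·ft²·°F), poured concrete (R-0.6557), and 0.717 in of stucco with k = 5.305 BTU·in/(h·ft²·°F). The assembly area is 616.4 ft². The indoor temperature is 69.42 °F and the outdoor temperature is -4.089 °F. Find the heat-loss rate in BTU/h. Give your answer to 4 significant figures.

11.26 × 5.394 = 60.736
0.8869/0.2682 = 3.3069
0.717/5.305 = 0.13516
R_total = 60.736 + 3.3069 + 0.6557 + 0.13516 = 64.834 ft²·°F·h/BTU
Q = A·ΔT/R = 616.4 × (69.42 − (-4.089)) / 64.834 = 698.87 BTU/h

698.9 BTU/h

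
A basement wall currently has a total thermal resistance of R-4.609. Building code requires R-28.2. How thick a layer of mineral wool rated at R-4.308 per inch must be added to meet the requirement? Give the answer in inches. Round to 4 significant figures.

ΔR = 28.2 − 4.609 = 23.591 ft²·°F·h/BTU
L = ΔR / (R/in) = 23.591/4.308 = 5.4761 in

5.476 in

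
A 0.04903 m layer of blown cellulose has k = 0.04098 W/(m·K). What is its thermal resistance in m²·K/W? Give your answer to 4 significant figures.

R = L/k = 0.04903/0.04098 = 1.1964 m²·K/W

1.196 m²·K/W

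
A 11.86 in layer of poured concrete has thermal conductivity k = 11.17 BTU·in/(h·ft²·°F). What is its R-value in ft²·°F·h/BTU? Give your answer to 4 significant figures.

R = L/k = 11.86/11.17 = 1.0618 ft²·°F·h/BTU

1.062 ft²·°F·h/BTU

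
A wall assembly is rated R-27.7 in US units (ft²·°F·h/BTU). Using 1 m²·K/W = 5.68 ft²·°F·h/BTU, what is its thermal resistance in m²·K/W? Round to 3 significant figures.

R_SI = 27.7/5.68 = 4.877

4.88 m²·K/W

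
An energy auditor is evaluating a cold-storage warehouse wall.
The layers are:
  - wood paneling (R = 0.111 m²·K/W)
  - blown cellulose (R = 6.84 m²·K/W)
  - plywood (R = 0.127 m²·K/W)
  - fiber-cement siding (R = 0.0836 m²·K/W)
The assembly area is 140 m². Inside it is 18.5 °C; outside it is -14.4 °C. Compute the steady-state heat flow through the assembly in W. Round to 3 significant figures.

643 W

R_total = 0.111 + 6.84 + 0.127 + 0.0836 = 7.162 m²·K/W
Q = A·ΔT/R = 140 × (18.5 − (-14.4)) / 7.162 = 643.2 W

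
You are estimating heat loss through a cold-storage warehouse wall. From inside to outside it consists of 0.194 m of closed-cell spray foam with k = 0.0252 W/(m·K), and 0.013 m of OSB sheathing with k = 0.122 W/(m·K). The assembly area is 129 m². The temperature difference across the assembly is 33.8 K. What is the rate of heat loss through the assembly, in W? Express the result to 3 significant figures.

0.194/0.0252 = 7.698
0.013/0.122 = 0.1066
R_total = 7.698 + 0.1066 = 7.805 m²·K/W
Q = A·ΔT/R = 129 × 33.8 / 7.805 = 558.6 W

559 W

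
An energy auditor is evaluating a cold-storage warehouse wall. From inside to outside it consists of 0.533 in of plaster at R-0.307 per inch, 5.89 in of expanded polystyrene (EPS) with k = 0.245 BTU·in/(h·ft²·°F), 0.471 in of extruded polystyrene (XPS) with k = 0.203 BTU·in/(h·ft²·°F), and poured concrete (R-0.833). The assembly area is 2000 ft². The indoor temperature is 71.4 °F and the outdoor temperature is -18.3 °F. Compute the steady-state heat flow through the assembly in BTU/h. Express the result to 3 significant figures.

6560 BTU/h

0.533 × 0.307 = 0.1636
5.89/0.245 = 24.04
0.471/0.203 = 2.32
R_total = 0.1636 + 24.04 + 2.32 + 0.833 = 27.36 ft²·°F·h/BTU
Q = A·ΔT/R = 2000 × (71.4 − (-18.3)) / 27.36 = 6558 BTU/h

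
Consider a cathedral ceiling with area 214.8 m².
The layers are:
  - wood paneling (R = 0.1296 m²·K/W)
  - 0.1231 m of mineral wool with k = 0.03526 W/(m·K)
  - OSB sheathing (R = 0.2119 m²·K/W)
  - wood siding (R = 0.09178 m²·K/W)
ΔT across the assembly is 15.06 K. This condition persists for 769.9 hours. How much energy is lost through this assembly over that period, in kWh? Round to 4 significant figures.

634.6 kWh

0.1231/0.03526 = 3.4912
R_total = 0.1296 + 3.4912 + 0.2119 + 0.09178 = 3.9245 m²·K/W
Q = 214.8 × 15.06 / 3.9245 = 824.28 W
E = 824.28 W × 769.9 h / 1000 = 634.62 kWh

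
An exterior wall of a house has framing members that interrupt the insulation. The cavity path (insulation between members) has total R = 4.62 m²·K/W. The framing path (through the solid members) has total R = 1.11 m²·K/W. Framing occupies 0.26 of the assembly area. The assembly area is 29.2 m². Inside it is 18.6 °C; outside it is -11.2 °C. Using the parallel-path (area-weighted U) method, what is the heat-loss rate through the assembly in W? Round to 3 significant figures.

U_eff = 0.74/4.62 + 0.26/1.11 = 0.1602 + 0.2342 = 0.3944
R_eff = 1/U_eff = 2.535 m²·K/W
Q = 29.2 × (18.6 − (-11.2)) / 2.535 = 343.2 W

343 W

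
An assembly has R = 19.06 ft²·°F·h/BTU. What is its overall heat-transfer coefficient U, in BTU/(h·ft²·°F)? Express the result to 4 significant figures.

0.05247 BTU/(h·ft²·°F)

U = 1/R = 1/19.06 = 0.052466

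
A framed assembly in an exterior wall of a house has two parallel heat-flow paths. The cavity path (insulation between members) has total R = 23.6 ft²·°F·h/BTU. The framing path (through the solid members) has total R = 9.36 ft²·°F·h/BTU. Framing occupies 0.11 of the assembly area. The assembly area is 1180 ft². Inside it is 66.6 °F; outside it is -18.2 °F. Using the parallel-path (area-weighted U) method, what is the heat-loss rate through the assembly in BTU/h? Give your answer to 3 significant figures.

U_eff = 0.89/23.6 + 0.11/9.36 = 0.03771 + 0.01175 = 0.04946
R_eff = 1/U_eff = 20.22 ft²·°F·h/BTU
Q = 1180 × (66.6 − (-18.2)) / 20.22 = 4950 BTU/h

4950 BTU/h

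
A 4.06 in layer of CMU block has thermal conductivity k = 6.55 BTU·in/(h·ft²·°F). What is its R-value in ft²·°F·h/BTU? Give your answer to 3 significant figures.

0.620 ft²·°F·h/BTU

R = L/k = 4.06/6.55 = 0.6198 ft²·°F·h/BTU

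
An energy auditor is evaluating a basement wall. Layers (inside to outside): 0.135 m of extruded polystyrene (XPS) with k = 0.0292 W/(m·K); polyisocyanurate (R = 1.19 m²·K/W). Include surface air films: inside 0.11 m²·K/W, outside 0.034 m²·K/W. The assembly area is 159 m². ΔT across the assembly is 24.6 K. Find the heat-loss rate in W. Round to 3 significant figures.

657 W

0.135/0.0292 = 4.623
R_total = 0.11 + 4.623 + 1.19 + 0.034 = 5.957 m²·K/W
Q = A·ΔT/R = 159 × 24.6 / 5.957 = 656.6 W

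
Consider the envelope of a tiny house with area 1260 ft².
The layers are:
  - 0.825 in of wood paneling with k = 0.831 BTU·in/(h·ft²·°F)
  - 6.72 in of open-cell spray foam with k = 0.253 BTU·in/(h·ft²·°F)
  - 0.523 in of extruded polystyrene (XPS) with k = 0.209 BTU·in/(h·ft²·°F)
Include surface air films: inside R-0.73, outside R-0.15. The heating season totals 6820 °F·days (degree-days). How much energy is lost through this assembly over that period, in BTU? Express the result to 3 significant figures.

6670000 BTU

0.825/0.831 = 0.9928
6.72/0.253 = 26.56
0.523/0.209 = 2.502
R_total = 0.73 + 0.9928 + 26.56 + 2.502 + 0.15 = 30.94 ft²·°F·h/BTU
E = A × HDD × 24 / R = 1260 × 6820 × 24 / 30.94 = 6666000 BTU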